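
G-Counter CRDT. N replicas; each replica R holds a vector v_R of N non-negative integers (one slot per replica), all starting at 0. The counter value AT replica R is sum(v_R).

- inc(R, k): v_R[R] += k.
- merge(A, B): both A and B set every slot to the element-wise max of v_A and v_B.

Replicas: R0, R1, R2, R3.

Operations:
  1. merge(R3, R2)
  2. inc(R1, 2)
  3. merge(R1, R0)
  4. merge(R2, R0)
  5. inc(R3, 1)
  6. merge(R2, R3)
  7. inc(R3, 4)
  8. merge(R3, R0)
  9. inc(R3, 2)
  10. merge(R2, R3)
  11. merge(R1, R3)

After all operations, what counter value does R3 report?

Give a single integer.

Answer: 9

Derivation:
Op 1: merge R3<->R2 -> R3=(0,0,0,0) R2=(0,0,0,0)
Op 2: inc R1 by 2 -> R1=(0,2,0,0) value=2
Op 3: merge R1<->R0 -> R1=(0,2,0,0) R0=(0,2,0,0)
Op 4: merge R2<->R0 -> R2=(0,2,0,0) R0=(0,2,0,0)
Op 5: inc R3 by 1 -> R3=(0,0,0,1) value=1
Op 6: merge R2<->R3 -> R2=(0,2,0,1) R3=(0,2,0,1)
Op 7: inc R3 by 4 -> R3=(0,2,0,5) value=7
Op 8: merge R3<->R0 -> R3=(0,2,0,5) R0=(0,2,0,5)
Op 9: inc R3 by 2 -> R3=(0,2,0,7) value=9
Op 10: merge R2<->R3 -> R2=(0,2,0,7) R3=(0,2,0,7)
Op 11: merge R1<->R3 -> R1=(0,2,0,7) R3=(0,2,0,7)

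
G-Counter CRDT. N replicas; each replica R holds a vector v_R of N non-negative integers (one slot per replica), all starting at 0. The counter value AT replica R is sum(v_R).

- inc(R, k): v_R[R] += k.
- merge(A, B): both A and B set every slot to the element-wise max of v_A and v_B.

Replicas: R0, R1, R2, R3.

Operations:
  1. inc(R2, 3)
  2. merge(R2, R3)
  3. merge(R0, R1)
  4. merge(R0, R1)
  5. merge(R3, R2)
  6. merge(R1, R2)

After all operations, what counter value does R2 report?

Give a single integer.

Op 1: inc R2 by 3 -> R2=(0,0,3,0) value=3
Op 2: merge R2<->R3 -> R2=(0,0,3,0) R3=(0,0,3,0)
Op 3: merge R0<->R1 -> R0=(0,0,0,0) R1=(0,0,0,0)
Op 4: merge R0<->R1 -> R0=(0,0,0,0) R1=(0,0,0,0)
Op 5: merge R3<->R2 -> R3=(0,0,3,0) R2=(0,0,3,0)
Op 6: merge R1<->R2 -> R1=(0,0,3,0) R2=(0,0,3,0)

Answer: 3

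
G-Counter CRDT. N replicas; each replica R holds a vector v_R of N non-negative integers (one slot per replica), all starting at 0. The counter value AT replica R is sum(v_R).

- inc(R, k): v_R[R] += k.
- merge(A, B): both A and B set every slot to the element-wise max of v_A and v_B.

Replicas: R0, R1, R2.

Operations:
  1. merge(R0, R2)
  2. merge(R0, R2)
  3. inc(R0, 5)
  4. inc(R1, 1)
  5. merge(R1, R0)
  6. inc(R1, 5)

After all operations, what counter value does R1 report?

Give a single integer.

Answer: 11

Derivation:
Op 1: merge R0<->R2 -> R0=(0,0,0) R2=(0,0,0)
Op 2: merge R0<->R2 -> R0=(0,0,0) R2=(0,0,0)
Op 3: inc R0 by 5 -> R0=(5,0,0) value=5
Op 4: inc R1 by 1 -> R1=(0,1,0) value=1
Op 5: merge R1<->R0 -> R1=(5,1,0) R0=(5,1,0)
Op 6: inc R1 by 5 -> R1=(5,6,0) value=11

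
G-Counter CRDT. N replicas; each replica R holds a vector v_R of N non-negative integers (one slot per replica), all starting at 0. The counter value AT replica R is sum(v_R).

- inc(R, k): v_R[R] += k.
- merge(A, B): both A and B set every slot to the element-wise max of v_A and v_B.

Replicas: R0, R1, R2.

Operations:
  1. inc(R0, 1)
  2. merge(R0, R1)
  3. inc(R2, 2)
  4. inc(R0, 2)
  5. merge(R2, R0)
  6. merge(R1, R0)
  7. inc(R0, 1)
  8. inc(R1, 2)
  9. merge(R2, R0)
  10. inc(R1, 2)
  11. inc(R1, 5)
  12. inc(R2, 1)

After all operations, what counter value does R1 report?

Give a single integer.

Answer: 14

Derivation:
Op 1: inc R0 by 1 -> R0=(1,0,0) value=1
Op 2: merge R0<->R1 -> R0=(1,0,0) R1=(1,0,0)
Op 3: inc R2 by 2 -> R2=(0,0,2) value=2
Op 4: inc R0 by 2 -> R0=(3,0,0) value=3
Op 5: merge R2<->R0 -> R2=(3,0,2) R0=(3,0,2)
Op 6: merge R1<->R0 -> R1=(3,0,2) R0=(3,0,2)
Op 7: inc R0 by 1 -> R0=(4,0,2) value=6
Op 8: inc R1 by 2 -> R1=(3,2,2) value=7
Op 9: merge R2<->R0 -> R2=(4,0,2) R0=(4,0,2)
Op 10: inc R1 by 2 -> R1=(3,4,2) value=9
Op 11: inc R1 by 5 -> R1=(3,9,2) value=14
Op 12: inc R2 by 1 -> R2=(4,0,3) value=7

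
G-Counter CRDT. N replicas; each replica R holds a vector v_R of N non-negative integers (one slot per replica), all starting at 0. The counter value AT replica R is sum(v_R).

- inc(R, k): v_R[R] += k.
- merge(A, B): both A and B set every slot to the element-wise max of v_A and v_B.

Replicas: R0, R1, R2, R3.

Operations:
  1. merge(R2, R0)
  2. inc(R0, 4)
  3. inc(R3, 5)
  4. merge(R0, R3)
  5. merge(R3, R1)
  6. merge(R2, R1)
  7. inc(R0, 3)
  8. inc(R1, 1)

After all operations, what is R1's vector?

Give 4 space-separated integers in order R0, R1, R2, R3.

Op 1: merge R2<->R0 -> R2=(0,0,0,0) R0=(0,0,0,0)
Op 2: inc R0 by 4 -> R0=(4,0,0,0) value=4
Op 3: inc R3 by 5 -> R3=(0,0,0,5) value=5
Op 4: merge R0<->R3 -> R0=(4,0,0,5) R3=(4,0,0,5)
Op 5: merge R3<->R1 -> R3=(4,0,0,5) R1=(4,0,0,5)
Op 6: merge R2<->R1 -> R2=(4,0,0,5) R1=(4,0,0,5)
Op 7: inc R0 by 3 -> R0=(7,0,0,5) value=12
Op 8: inc R1 by 1 -> R1=(4,1,0,5) value=10

Answer: 4 1 0 5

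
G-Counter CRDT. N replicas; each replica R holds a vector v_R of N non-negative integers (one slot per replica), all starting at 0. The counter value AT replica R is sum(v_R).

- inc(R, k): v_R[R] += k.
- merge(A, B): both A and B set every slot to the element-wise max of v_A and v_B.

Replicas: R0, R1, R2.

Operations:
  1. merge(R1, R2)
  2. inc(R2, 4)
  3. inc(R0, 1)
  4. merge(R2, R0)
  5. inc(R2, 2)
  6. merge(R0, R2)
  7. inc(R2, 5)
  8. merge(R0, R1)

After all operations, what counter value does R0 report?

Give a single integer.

Answer: 7

Derivation:
Op 1: merge R1<->R2 -> R1=(0,0,0) R2=(0,0,0)
Op 2: inc R2 by 4 -> R2=(0,0,4) value=4
Op 3: inc R0 by 1 -> R0=(1,0,0) value=1
Op 4: merge R2<->R0 -> R2=(1,0,4) R0=(1,0,4)
Op 5: inc R2 by 2 -> R2=(1,0,6) value=7
Op 6: merge R0<->R2 -> R0=(1,0,6) R2=(1,0,6)
Op 7: inc R2 by 5 -> R2=(1,0,11) value=12
Op 8: merge R0<->R1 -> R0=(1,0,6) R1=(1,0,6)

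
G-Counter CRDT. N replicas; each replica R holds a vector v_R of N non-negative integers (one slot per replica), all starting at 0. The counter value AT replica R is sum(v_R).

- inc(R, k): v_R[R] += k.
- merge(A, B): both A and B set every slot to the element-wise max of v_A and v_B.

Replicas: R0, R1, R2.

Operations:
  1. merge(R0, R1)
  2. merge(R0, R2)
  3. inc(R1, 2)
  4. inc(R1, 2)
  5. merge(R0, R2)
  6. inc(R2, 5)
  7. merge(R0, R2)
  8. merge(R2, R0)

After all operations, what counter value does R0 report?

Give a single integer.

Op 1: merge R0<->R1 -> R0=(0,0,0) R1=(0,0,0)
Op 2: merge R0<->R2 -> R0=(0,0,0) R2=(0,0,0)
Op 3: inc R1 by 2 -> R1=(0,2,0) value=2
Op 4: inc R1 by 2 -> R1=(0,4,0) value=4
Op 5: merge R0<->R2 -> R0=(0,0,0) R2=(0,0,0)
Op 6: inc R2 by 5 -> R2=(0,0,5) value=5
Op 7: merge R0<->R2 -> R0=(0,0,5) R2=(0,0,5)
Op 8: merge R2<->R0 -> R2=(0,0,5) R0=(0,0,5)

Answer: 5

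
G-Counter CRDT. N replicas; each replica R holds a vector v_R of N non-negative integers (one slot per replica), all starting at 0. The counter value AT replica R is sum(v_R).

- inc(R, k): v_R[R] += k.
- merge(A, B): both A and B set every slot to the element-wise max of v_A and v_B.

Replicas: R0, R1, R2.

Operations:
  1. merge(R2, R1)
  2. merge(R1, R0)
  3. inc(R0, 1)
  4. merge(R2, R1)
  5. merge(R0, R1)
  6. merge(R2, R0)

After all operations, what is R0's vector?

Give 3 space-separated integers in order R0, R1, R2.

Op 1: merge R2<->R1 -> R2=(0,0,0) R1=(0,0,0)
Op 2: merge R1<->R0 -> R1=(0,0,0) R0=(0,0,0)
Op 3: inc R0 by 1 -> R0=(1,0,0) value=1
Op 4: merge R2<->R1 -> R2=(0,0,0) R1=(0,0,0)
Op 5: merge R0<->R1 -> R0=(1,0,0) R1=(1,0,0)
Op 6: merge R2<->R0 -> R2=(1,0,0) R0=(1,0,0)

Answer: 1 0 0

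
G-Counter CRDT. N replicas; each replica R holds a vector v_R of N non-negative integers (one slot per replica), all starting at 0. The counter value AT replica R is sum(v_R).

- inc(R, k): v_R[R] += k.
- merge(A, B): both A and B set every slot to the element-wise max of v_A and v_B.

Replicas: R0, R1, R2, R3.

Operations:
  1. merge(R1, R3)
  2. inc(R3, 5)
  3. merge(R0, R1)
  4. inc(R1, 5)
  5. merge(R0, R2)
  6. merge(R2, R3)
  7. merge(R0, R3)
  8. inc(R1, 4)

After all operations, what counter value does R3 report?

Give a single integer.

Answer: 5

Derivation:
Op 1: merge R1<->R3 -> R1=(0,0,0,0) R3=(0,0,0,0)
Op 2: inc R3 by 5 -> R3=(0,0,0,5) value=5
Op 3: merge R0<->R1 -> R0=(0,0,0,0) R1=(0,0,0,0)
Op 4: inc R1 by 5 -> R1=(0,5,0,0) value=5
Op 5: merge R0<->R2 -> R0=(0,0,0,0) R2=(0,0,0,0)
Op 6: merge R2<->R3 -> R2=(0,0,0,5) R3=(0,0,0,5)
Op 7: merge R0<->R3 -> R0=(0,0,0,5) R3=(0,0,0,5)
Op 8: inc R1 by 4 -> R1=(0,9,0,0) value=9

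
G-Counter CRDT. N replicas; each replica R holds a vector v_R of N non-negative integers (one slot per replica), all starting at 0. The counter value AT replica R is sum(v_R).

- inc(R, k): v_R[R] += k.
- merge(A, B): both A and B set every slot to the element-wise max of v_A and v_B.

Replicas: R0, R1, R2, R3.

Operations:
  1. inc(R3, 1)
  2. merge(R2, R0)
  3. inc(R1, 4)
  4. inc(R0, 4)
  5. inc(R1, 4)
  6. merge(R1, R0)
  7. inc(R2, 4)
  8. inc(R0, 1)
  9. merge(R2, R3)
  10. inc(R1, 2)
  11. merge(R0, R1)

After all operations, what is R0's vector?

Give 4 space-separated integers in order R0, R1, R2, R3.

Op 1: inc R3 by 1 -> R3=(0,0,0,1) value=1
Op 2: merge R2<->R0 -> R2=(0,0,0,0) R0=(0,0,0,0)
Op 3: inc R1 by 4 -> R1=(0,4,0,0) value=4
Op 4: inc R0 by 4 -> R0=(4,0,0,0) value=4
Op 5: inc R1 by 4 -> R1=(0,8,0,0) value=8
Op 6: merge R1<->R0 -> R1=(4,8,0,0) R0=(4,8,0,0)
Op 7: inc R2 by 4 -> R2=(0,0,4,0) value=4
Op 8: inc R0 by 1 -> R0=(5,8,0,0) value=13
Op 9: merge R2<->R3 -> R2=(0,0,4,1) R3=(0,0,4,1)
Op 10: inc R1 by 2 -> R1=(4,10,0,0) value=14
Op 11: merge R0<->R1 -> R0=(5,10,0,0) R1=(5,10,0,0)

Answer: 5 10 0 0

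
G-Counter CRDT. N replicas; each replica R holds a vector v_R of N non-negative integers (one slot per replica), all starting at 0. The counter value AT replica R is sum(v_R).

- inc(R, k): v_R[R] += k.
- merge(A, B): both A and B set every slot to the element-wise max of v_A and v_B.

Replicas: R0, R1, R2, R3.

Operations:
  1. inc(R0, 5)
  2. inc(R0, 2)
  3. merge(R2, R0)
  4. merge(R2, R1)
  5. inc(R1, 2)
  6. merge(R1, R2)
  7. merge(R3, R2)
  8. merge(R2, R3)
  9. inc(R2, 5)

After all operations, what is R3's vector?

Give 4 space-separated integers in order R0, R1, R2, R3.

Answer: 7 2 0 0

Derivation:
Op 1: inc R0 by 5 -> R0=(5,0,0,0) value=5
Op 2: inc R0 by 2 -> R0=(7,0,0,0) value=7
Op 3: merge R2<->R0 -> R2=(7,0,0,0) R0=(7,0,0,0)
Op 4: merge R2<->R1 -> R2=(7,0,0,0) R1=(7,0,0,0)
Op 5: inc R1 by 2 -> R1=(7,2,0,0) value=9
Op 6: merge R1<->R2 -> R1=(7,2,0,0) R2=(7,2,0,0)
Op 7: merge R3<->R2 -> R3=(7,2,0,0) R2=(7,2,0,0)
Op 8: merge R2<->R3 -> R2=(7,2,0,0) R3=(7,2,0,0)
Op 9: inc R2 by 5 -> R2=(7,2,5,0) value=14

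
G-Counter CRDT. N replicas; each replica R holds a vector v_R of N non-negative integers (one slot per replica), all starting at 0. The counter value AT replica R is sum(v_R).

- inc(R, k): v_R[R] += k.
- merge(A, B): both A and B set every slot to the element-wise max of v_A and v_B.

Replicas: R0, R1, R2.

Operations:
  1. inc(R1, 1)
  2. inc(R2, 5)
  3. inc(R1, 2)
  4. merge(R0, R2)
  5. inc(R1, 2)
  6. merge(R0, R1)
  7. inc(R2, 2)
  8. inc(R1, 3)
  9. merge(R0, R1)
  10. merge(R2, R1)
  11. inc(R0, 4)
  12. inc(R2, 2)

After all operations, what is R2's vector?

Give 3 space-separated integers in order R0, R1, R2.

Op 1: inc R1 by 1 -> R1=(0,1,0) value=1
Op 2: inc R2 by 5 -> R2=(0,0,5) value=5
Op 3: inc R1 by 2 -> R1=(0,3,0) value=3
Op 4: merge R0<->R2 -> R0=(0,0,5) R2=(0,0,5)
Op 5: inc R1 by 2 -> R1=(0,5,0) value=5
Op 6: merge R0<->R1 -> R0=(0,5,5) R1=(0,5,5)
Op 7: inc R2 by 2 -> R2=(0,0,7) value=7
Op 8: inc R1 by 3 -> R1=(0,8,5) value=13
Op 9: merge R0<->R1 -> R0=(0,8,5) R1=(0,8,5)
Op 10: merge R2<->R1 -> R2=(0,8,7) R1=(0,8,7)
Op 11: inc R0 by 4 -> R0=(4,8,5) value=17
Op 12: inc R2 by 2 -> R2=(0,8,9) value=17

Answer: 0 8 9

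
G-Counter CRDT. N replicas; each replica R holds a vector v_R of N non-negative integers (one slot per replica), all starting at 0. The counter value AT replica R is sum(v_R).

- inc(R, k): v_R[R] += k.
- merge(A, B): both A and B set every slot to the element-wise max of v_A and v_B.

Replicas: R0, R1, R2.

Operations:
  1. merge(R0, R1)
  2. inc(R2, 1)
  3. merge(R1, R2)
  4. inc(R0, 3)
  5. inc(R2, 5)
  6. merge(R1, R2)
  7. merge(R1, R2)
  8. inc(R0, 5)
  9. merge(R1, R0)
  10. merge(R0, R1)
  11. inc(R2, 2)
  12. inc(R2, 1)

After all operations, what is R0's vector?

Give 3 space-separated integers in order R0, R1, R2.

Answer: 8 0 6

Derivation:
Op 1: merge R0<->R1 -> R0=(0,0,0) R1=(0,0,0)
Op 2: inc R2 by 1 -> R2=(0,0,1) value=1
Op 3: merge R1<->R2 -> R1=(0,0,1) R2=(0,0,1)
Op 4: inc R0 by 3 -> R0=(3,0,0) value=3
Op 5: inc R2 by 5 -> R2=(0,0,6) value=6
Op 6: merge R1<->R2 -> R1=(0,0,6) R2=(0,0,6)
Op 7: merge R1<->R2 -> R1=(0,0,6) R2=(0,0,6)
Op 8: inc R0 by 5 -> R0=(8,0,0) value=8
Op 9: merge R1<->R0 -> R1=(8,0,6) R0=(8,0,6)
Op 10: merge R0<->R1 -> R0=(8,0,6) R1=(8,0,6)
Op 11: inc R2 by 2 -> R2=(0,0,8) value=8
Op 12: inc R2 by 1 -> R2=(0,0,9) value=9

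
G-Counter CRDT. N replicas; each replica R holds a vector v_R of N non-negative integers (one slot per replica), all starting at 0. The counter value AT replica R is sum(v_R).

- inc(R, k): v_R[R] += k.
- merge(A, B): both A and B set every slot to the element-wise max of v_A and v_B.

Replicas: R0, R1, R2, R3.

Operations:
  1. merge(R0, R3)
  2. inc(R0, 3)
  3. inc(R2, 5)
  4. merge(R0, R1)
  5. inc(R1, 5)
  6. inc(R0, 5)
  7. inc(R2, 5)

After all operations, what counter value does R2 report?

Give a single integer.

Op 1: merge R0<->R3 -> R0=(0,0,0,0) R3=(0,0,0,0)
Op 2: inc R0 by 3 -> R0=(3,0,0,0) value=3
Op 3: inc R2 by 5 -> R2=(0,0,5,0) value=5
Op 4: merge R0<->R1 -> R0=(3,0,0,0) R1=(3,0,0,0)
Op 5: inc R1 by 5 -> R1=(3,5,0,0) value=8
Op 6: inc R0 by 5 -> R0=(8,0,0,0) value=8
Op 7: inc R2 by 5 -> R2=(0,0,10,0) value=10

Answer: 10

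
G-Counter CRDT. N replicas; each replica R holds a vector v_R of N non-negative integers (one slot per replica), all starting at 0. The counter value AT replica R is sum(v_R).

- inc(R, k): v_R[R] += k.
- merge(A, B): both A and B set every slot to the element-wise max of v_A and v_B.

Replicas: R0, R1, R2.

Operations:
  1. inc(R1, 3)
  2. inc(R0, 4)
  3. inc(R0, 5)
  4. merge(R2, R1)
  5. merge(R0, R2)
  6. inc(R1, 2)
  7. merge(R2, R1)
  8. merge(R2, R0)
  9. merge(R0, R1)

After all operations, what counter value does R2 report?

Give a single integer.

Op 1: inc R1 by 3 -> R1=(0,3,0) value=3
Op 2: inc R0 by 4 -> R0=(4,0,0) value=4
Op 3: inc R0 by 5 -> R0=(9,0,0) value=9
Op 4: merge R2<->R1 -> R2=(0,3,0) R1=(0,3,0)
Op 5: merge R0<->R2 -> R0=(9,3,0) R2=(9,3,0)
Op 6: inc R1 by 2 -> R1=(0,5,0) value=5
Op 7: merge R2<->R1 -> R2=(9,5,0) R1=(9,5,0)
Op 8: merge R2<->R0 -> R2=(9,5,0) R0=(9,5,0)
Op 9: merge R0<->R1 -> R0=(9,5,0) R1=(9,5,0)

Answer: 14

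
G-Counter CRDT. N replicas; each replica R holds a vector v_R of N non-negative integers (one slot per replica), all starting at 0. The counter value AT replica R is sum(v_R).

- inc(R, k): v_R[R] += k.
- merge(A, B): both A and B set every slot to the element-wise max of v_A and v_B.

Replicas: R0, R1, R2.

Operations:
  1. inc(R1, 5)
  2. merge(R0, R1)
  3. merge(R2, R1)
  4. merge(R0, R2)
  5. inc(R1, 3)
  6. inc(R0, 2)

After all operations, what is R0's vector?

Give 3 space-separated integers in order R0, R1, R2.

Answer: 2 5 0

Derivation:
Op 1: inc R1 by 5 -> R1=(0,5,0) value=5
Op 2: merge R0<->R1 -> R0=(0,5,0) R1=(0,5,0)
Op 3: merge R2<->R1 -> R2=(0,5,0) R1=(0,5,0)
Op 4: merge R0<->R2 -> R0=(0,5,0) R2=(0,5,0)
Op 5: inc R1 by 3 -> R1=(0,8,0) value=8
Op 6: inc R0 by 2 -> R0=(2,5,0) value=7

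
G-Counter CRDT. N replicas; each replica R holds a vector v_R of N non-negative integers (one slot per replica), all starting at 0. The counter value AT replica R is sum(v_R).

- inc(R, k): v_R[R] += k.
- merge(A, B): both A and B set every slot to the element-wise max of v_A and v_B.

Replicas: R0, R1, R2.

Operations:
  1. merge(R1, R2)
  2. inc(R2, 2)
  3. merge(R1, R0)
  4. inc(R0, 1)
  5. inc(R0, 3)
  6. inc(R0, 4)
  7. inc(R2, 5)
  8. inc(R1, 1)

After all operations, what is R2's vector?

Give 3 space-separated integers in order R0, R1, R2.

Answer: 0 0 7

Derivation:
Op 1: merge R1<->R2 -> R1=(0,0,0) R2=(0,0,0)
Op 2: inc R2 by 2 -> R2=(0,0,2) value=2
Op 3: merge R1<->R0 -> R1=(0,0,0) R0=(0,0,0)
Op 4: inc R0 by 1 -> R0=(1,0,0) value=1
Op 5: inc R0 by 3 -> R0=(4,0,0) value=4
Op 6: inc R0 by 4 -> R0=(8,0,0) value=8
Op 7: inc R2 by 5 -> R2=(0,0,7) value=7
Op 8: inc R1 by 1 -> R1=(0,1,0) value=1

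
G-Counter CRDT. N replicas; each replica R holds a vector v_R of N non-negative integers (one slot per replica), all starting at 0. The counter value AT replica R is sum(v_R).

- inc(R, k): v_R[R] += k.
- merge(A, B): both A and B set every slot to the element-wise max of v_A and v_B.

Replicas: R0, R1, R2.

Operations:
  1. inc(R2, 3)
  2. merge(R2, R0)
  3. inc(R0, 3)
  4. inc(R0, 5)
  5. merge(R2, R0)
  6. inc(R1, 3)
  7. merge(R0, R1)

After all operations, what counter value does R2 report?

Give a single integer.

Answer: 11

Derivation:
Op 1: inc R2 by 3 -> R2=(0,0,3) value=3
Op 2: merge R2<->R0 -> R2=(0,0,3) R0=(0,0,3)
Op 3: inc R0 by 3 -> R0=(3,0,3) value=6
Op 4: inc R0 by 5 -> R0=(8,0,3) value=11
Op 5: merge R2<->R0 -> R2=(8,0,3) R0=(8,0,3)
Op 6: inc R1 by 3 -> R1=(0,3,0) value=3
Op 7: merge R0<->R1 -> R0=(8,3,3) R1=(8,3,3)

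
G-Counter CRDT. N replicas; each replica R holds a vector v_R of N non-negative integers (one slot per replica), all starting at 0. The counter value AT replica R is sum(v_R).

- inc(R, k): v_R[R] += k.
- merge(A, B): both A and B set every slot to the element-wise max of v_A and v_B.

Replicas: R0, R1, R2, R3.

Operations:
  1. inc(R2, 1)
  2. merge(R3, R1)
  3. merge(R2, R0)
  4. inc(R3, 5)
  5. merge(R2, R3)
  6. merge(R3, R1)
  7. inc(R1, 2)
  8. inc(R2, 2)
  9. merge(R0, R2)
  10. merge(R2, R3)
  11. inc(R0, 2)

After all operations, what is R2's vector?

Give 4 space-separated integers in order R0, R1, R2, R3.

Op 1: inc R2 by 1 -> R2=(0,0,1,0) value=1
Op 2: merge R3<->R1 -> R3=(0,0,0,0) R1=(0,0,0,0)
Op 3: merge R2<->R0 -> R2=(0,0,1,0) R0=(0,0,1,0)
Op 4: inc R3 by 5 -> R3=(0,0,0,5) value=5
Op 5: merge R2<->R3 -> R2=(0,0,1,5) R3=(0,0,1,5)
Op 6: merge R3<->R1 -> R3=(0,0,1,5) R1=(0,0,1,5)
Op 7: inc R1 by 2 -> R1=(0,2,1,5) value=8
Op 8: inc R2 by 2 -> R2=(0,0,3,5) value=8
Op 9: merge R0<->R2 -> R0=(0,0,3,5) R2=(0,0,3,5)
Op 10: merge R2<->R3 -> R2=(0,0,3,5) R3=(0,0,3,5)
Op 11: inc R0 by 2 -> R0=(2,0,3,5) value=10

Answer: 0 0 3 5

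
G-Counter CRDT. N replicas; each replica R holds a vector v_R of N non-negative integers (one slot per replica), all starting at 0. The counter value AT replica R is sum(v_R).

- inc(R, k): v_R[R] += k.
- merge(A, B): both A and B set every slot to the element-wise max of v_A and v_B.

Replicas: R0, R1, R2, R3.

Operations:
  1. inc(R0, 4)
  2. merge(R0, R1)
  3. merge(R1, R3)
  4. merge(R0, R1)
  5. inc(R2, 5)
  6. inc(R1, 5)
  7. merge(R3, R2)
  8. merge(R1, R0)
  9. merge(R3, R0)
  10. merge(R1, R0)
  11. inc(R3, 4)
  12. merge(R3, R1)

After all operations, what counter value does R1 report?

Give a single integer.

Op 1: inc R0 by 4 -> R0=(4,0,0,0) value=4
Op 2: merge R0<->R1 -> R0=(4,0,0,0) R1=(4,0,0,0)
Op 3: merge R1<->R3 -> R1=(4,0,0,0) R3=(4,0,0,0)
Op 4: merge R0<->R1 -> R0=(4,0,0,0) R1=(4,0,0,0)
Op 5: inc R2 by 5 -> R2=(0,0,5,0) value=5
Op 6: inc R1 by 5 -> R1=(4,5,0,0) value=9
Op 7: merge R3<->R2 -> R3=(4,0,5,0) R2=(4,0,5,0)
Op 8: merge R1<->R0 -> R1=(4,5,0,0) R0=(4,5,0,0)
Op 9: merge R3<->R0 -> R3=(4,5,5,0) R0=(4,5,5,0)
Op 10: merge R1<->R0 -> R1=(4,5,5,0) R0=(4,5,5,0)
Op 11: inc R3 by 4 -> R3=(4,5,5,4) value=18
Op 12: merge R3<->R1 -> R3=(4,5,5,4) R1=(4,5,5,4)

Answer: 18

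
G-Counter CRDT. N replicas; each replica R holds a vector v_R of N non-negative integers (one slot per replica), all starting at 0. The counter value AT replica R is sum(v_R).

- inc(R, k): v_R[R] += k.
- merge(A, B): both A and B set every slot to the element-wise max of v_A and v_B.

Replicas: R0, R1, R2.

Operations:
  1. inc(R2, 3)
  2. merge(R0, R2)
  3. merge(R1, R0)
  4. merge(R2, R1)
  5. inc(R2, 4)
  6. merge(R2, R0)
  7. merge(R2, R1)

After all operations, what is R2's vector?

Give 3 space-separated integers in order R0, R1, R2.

Answer: 0 0 7

Derivation:
Op 1: inc R2 by 3 -> R2=(0,0,3) value=3
Op 2: merge R0<->R2 -> R0=(0,0,3) R2=(0,0,3)
Op 3: merge R1<->R0 -> R1=(0,0,3) R0=(0,0,3)
Op 4: merge R2<->R1 -> R2=(0,0,3) R1=(0,0,3)
Op 5: inc R2 by 4 -> R2=(0,0,7) value=7
Op 6: merge R2<->R0 -> R2=(0,0,7) R0=(0,0,7)
Op 7: merge R2<->R1 -> R2=(0,0,7) R1=(0,0,7)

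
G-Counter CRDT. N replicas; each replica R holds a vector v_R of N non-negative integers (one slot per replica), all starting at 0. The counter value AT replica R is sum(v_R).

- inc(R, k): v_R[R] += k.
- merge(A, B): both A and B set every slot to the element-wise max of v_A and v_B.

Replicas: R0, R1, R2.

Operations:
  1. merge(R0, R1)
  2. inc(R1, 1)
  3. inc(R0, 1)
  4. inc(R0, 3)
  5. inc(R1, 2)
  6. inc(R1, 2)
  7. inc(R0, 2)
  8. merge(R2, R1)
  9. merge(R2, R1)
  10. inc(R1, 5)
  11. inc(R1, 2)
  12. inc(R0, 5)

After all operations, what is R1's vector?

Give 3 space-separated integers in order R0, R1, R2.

Op 1: merge R0<->R1 -> R0=(0,0,0) R1=(0,0,0)
Op 2: inc R1 by 1 -> R1=(0,1,0) value=1
Op 3: inc R0 by 1 -> R0=(1,0,0) value=1
Op 4: inc R0 by 3 -> R0=(4,0,0) value=4
Op 5: inc R1 by 2 -> R1=(0,3,0) value=3
Op 6: inc R1 by 2 -> R1=(0,5,0) value=5
Op 7: inc R0 by 2 -> R0=(6,0,0) value=6
Op 8: merge R2<->R1 -> R2=(0,5,0) R1=(0,5,0)
Op 9: merge R2<->R1 -> R2=(0,5,0) R1=(0,5,0)
Op 10: inc R1 by 5 -> R1=(0,10,0) value=10
Op 11: inc R1 by 2 -> R1=(0,12,0) value=12
Op 12: inc R0 by 5 -> R0=(11,0,0) value=11

Answer: 0 12 0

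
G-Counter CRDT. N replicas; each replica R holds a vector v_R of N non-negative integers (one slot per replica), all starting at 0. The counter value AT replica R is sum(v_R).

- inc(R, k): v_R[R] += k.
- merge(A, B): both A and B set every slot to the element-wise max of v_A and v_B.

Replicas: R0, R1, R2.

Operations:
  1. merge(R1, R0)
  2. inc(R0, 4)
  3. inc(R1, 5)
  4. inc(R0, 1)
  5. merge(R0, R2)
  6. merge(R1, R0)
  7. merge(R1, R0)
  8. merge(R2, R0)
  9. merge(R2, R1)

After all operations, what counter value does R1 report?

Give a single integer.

Op 1: merge R1<->R0 -> R1=(0,0,0) R0=(0,0,0)
Op 2: inc R0 by 4 -> R0=(4,0,0) value=4
Op 3: inc R1 by 5 -> R1=(0,5,0) value=5
Op 4: inc R0 by 1 -> R0=(5,0,0) value=5
Op 5: merge R0<->R2 -> R0=(5,0,0) R2=(5,0,0)
Op 6: merge R1<->R0 -> R1=(5,5,0) R0=(5,5,0)
Op 7: merge R1<->R0 -> R1=(5,5,0) R0=(5,5,0)
Op 8: merge R2<->R0 -> R2=(5,5,0) R0=(5,5,0)
Op 9: merge R2<->R1 -> R2=(5,5,0) R1=(5,5,0)

Answer: 10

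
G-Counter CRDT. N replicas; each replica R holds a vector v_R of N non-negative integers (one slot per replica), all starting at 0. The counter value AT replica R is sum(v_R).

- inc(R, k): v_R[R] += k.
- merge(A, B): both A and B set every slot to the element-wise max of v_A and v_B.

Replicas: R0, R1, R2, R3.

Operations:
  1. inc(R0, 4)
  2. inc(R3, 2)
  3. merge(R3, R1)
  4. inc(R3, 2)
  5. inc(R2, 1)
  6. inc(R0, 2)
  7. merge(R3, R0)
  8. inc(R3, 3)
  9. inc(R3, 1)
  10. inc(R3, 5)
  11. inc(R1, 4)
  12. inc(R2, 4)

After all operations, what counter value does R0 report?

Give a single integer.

Answer: 10

Derivation:
Op 1: inc R0 by 4 -> R0=(4,0,0,0) value=4
Op 2: inc R3 by 2 -> R3=(0,0,0,2) value=2
Op 3: merge R3<->R1 -> R3=(0,0,0,2) R1=(0,0,0,2)
Op 4: inc R3 by 2 -> R3=(0,0,0,4) value=4
Op 5: inc R2 by 1 -> R2=(0,0,1,0) value=1
Op 6: inc R0 by 2 -> R0=(6,0,0,0) value=6
Op 7: merge R3<->R0 -> R3=(6,0,0,4) R0=(6,0,0,4)
Op 8: inc R3 by 3 -> R3=(6,0,0,7) value=13
Op 9: inc R3 by 1 -> R3=(6,0,0,8) value=14
Op 10: inc R3 by 5 -> R3=(6,0,0,13) value=19
Op 11: inc R1 by 4 -> R1=(0,4,0,2) value=6
Op 12: inc R2 by 4 -> R2=(0,0,5,0) value=5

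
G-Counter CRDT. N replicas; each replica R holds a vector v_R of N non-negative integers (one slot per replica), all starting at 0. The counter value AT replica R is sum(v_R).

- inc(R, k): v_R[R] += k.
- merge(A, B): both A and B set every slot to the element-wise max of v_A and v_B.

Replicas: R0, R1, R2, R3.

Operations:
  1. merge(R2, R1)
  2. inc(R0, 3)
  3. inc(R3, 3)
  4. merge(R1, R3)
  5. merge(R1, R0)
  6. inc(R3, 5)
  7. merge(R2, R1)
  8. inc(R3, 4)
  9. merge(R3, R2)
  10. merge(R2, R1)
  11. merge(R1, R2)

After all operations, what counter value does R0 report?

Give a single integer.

Op 1: merge R2<->R1 -> R2=(0,0,0,0) R1=(0,0,0,0)
Op 2: inc R0 by 3 -> R0=(3,0,0,0) value=3
Op 3: inc R3 by 3 -> R3=(0,0,0,3) value=3
Op 4: merge R1<->R3 -> R1=(0,0,0,3) R3=(0,0,0,3)
Op 5: merge R1<->R0 -> R1=(3,0,0,3) R0=(3,0,0,3)
Op 6: inc R3 by 5 -> R3=(0,0,0,8) value=8
Op 7: merge R2<->R1 -> R2=(3,0,0,3) R1=(3,0,0,3)
Op 8: inc R3 by 4 -> R3=(0,0,0,12) value=12
Op 9: merge R3<->R2 -> R3=(3,0,0,12) R2=(3,0,0,12)
Op 10: merge R2<->R1 -> R2=(3,0,0,12) R1=(3,0,0,12)
Op 11: merge R1<->R2 -> R1=(3,0,0,12) R2=(3,0,0,12)

Answer: 6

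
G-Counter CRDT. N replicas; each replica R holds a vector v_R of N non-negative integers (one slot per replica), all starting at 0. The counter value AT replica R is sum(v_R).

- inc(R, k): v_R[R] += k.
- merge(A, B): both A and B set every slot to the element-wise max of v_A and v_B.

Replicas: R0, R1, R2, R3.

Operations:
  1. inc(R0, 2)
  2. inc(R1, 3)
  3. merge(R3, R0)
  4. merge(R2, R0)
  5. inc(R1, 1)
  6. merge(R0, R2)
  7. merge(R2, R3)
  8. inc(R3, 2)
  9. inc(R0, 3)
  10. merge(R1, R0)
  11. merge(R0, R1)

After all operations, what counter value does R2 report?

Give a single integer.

Answer: 2

Derivation:
Op 1: inc R0 by 2 -> R0=(2,0,0,0) value=2
Op 2: inc R1 by 3 -> R1=(0,3,0,0) value=3
Op 3: merge R3<->R0 -> R3=(2,0,0,0) R0=(2,0,0,0)
Op 4: merge R2<->R0 -> R2=(2,0,0,0) R0=(2,0,0,0)
Op 5: inc R1 by 1 -> R1=(0,4,0,0) value=4
Op 6: merge R0<->R2 -> R0=(2,0,0,0) R2=(2,0,0,0)
Op 7: merge R2<->R3 -> R2=(2,0,0,0) R3=(2,0,0,0)
Op 8: inc R3 by 2 -> R3=(2,0,0,2) value=4
Op 9: inc R0 by 3 -> R0=(5,0,0,0) value=5
Op 10: merge R1<->R0 -> R1=(5,4,0,0) R0=(5,4,0,0)
Op 11: merge R0<->R1 -> R0=(5,4,0,0) R1=(5,4,0,0)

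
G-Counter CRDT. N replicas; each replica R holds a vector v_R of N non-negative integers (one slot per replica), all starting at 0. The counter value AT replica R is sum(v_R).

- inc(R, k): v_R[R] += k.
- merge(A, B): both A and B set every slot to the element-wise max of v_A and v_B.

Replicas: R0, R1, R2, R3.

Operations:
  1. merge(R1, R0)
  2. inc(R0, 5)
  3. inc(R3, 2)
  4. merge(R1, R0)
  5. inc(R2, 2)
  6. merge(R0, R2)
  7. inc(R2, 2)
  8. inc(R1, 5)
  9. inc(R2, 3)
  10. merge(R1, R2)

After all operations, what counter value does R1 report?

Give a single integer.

Op 1: merge R1<->R0 -> R1=(0,0,0,0) R0=(0,0,0,0)
Op 2: inc R0 by 5 -> R0=(5,0,0,0) value=5
Op 3: inc R3 by 2 -> R3=(0,0,0,2) value=2
Op 4: merge R1<->R0 -> R1=(5,0,0,0) R0=(5,0,0,0)
Op 5: inc R2 by 2 -> R2=(0,0,2,0) value=2
Op 6: merge R0<->R2 -> R0=(5,0,2,0) R2=(5,0,2,0)
Op 7: inc R2 by 2 -> R2=(5,0,4,0) value=9
Op 8: inc R1 by 5 -> R1=(5,5,0,0) value=10
Op 9: inc R2 by 3 -> R2=(5,0,7,0) value=12
Op 10: merge R1<->R2 -> R1=(5,5,7,0) R2=(5,5,7,0)

Answer: 17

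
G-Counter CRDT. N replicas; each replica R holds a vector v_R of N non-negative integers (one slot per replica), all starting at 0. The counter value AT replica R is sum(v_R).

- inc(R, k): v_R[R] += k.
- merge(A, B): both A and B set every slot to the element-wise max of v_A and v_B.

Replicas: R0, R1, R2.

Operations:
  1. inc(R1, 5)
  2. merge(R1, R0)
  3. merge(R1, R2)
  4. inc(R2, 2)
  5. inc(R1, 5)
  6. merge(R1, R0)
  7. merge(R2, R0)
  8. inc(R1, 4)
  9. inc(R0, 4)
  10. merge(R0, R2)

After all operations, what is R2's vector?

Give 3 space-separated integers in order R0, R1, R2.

Answer: 4 10 2

Derivation:
Op 1: inc R1 by 5 -> R1=(0,5,0) value=5
Op 2: merge R1<->R0 -> R1=(0,5,0) R0=(0,5,0)
Op 3: merge R1<->R2 -> R1=(0,5,0) R2=(0,5,0)
Op 4: inc R2 by 2 -> R2=(0,5,2) value=7
Op 5: inc R1 by 5 -> R1=(0,10,0) value=10
Op 6: merge R1<->R0 -> R1=(0,10,0) R0=(0,10,0)
Op 7: merge R2<->R0 -> R2=(0,10,2) R0=(0,10,2)
Op 8: inc R1 by 4 -> R1=(0,14,0) value=14
Op 9: inc R0 by 4 -> R0=(4,10,2) value=16
Op 10: merge R0<->R2 -> R0=(4,10,2) R2=(4,10,2)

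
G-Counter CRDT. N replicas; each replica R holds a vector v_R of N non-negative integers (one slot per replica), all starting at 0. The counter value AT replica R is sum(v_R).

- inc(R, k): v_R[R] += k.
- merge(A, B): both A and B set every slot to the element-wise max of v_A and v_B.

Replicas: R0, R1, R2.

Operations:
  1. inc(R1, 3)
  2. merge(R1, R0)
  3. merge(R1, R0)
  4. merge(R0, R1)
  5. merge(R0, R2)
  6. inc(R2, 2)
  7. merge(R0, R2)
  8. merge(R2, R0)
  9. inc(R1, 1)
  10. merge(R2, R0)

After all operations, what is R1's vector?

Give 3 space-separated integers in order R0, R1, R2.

Op 1: inc R1 by 3 -> R1=(0,3,0) value=3
Op 2: merge R1<->R0 -> R1=(0,3,0) R0=(0,3,0)
Op 3: merge R1<->R0 -> R1=(0,3,0) R0=(0,3,0)
Op 4: merge R0<->R1 -> R0=(0,3,0) R1=(0,3,0)
Op 5: merge R0<->R2 -> R0=(0,3,0) R2=(0,3,0)
Op 6: inc R2 by 2 -> R2=(0,3,2) value=5
Op 7: merge R0<->R2 -> R0=(0,3,2) R2=(0,3,2)
Op 8: merge R2<->R0 -> R2=(0,3,2) R0=(0,3,2)
Op 9: inc R1 by 1 -> R1=(0,4,0) value=4
Op 10: merge R2<->R0 -> R2=(0,3,2) R0=(0,3,2)

Answer: 0 4 0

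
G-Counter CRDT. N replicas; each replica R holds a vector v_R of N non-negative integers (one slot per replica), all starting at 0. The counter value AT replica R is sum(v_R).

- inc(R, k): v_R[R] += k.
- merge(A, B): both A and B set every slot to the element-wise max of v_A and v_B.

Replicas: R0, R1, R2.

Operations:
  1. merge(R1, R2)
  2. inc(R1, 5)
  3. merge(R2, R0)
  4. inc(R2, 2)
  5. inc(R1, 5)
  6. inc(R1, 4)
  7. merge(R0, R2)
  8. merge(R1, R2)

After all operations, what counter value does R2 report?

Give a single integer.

Answer: 16

Derivation:
Op 1: merge R1<->R2 -> R1=(0,0,0) R2=(0,0,0)
Op 2: inc R1 by 5 -> R1=(0,5,0) value=5
Op 3: merge R2<->R0 -> R2=(0,0,0) R0=(0,0,0)
Op 4: inc R2 by 2 -> R2=(0,0,2) value=2
Op 5: inc R1 by 5 -> R1=(0,10,0) value=10
Op 6: inc R1 by 4 -> R1=(0,14,0) value=14
Op 7: merge R0<->R2 -> R0=(0,0,2) R2=(0,0,2)
Op 8: merge R1<->R2 -> R1=(0,14,2) R2=(0,14,2)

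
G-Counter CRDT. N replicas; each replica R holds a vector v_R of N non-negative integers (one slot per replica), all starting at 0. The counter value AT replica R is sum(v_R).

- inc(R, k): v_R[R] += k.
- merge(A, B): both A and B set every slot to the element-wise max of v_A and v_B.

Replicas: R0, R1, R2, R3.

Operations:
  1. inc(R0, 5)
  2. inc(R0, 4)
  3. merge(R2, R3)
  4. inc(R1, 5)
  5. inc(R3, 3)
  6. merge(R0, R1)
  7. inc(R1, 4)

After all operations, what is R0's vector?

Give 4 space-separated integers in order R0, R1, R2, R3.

Answer: 9 5 0 0

Derivation:
Op 1: inc R0 by 5 -> R0=(5,0,0,0) value=5
Op 2: inc R0 by 4 -> R0=(9,0,0,0) value=9
Op 3: merge R2<->R3 -> R2=(0,0,0,0) R3=(0,0,0,0)
Op 4: inc R1 by 5 -> R1=(0,5,0,0) value=5
Op 5: inc R3 by 3 -> R3=(0,0,0,3) value=3
Op 6: merge R0<->R1 -> R0=(9,5,0,0) R1=(9,5,0,0)
Op 7: inc R1 by 4 -> R1=(9,9,0,0) value=18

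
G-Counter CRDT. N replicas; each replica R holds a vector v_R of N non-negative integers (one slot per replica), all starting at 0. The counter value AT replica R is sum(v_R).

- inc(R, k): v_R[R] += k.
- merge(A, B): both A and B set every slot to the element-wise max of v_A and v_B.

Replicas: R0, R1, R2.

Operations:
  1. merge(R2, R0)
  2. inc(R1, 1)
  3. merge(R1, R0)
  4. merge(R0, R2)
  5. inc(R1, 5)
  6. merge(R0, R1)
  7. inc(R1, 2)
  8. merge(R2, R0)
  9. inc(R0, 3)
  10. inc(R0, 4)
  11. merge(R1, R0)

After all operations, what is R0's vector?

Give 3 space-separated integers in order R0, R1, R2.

Answer: 7 8 0

Derivation:
Op 1: merge R2<->R0 -> R2=(0,0,0) R0=(0,0,0)
Op 2: inc R1 by 1 -> R1=(0,1,0) value=1
Op 3: merge R1<->R0 -> R1=(0,1,0) R0=(0,1,0)
Op 4: merge R0<->R2 -> R0=(0,1,0) R2=(0,1,0)
Op 5: inc R1 by 5 -> R1=(0,6,0) value=6
Op 6: merge R0<->R1 -> R0=(0,6,0) R1=(0,6,0)
Op 7: inc R1 by 2 -> R1=(0,8,0) value=8
Op 8: merge R2<->R0 -> R2=(0,6,0) R0=(0,6,0)
Op 9: inc R0 by 3 -> R0=(3,6,0) value=9
Op 10: inc R0 by 4 -> R0=(7,6,0) value=13
Op 11: merge R1<->R0 -> R1=(7,8,0) R0=(7,8,0)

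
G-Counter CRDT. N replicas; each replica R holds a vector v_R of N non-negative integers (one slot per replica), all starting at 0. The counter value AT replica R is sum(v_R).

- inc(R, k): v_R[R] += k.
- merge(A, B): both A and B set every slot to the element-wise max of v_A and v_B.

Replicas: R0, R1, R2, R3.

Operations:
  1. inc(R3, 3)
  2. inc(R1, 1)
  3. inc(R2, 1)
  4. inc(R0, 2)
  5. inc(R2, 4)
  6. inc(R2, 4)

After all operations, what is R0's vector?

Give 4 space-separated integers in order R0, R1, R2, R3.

Op 1: inc R3 by 3 -> R3=(0,0,0,3) value=3
Op 2: inc R1 by 1 -> R1=(0,1,0,0) value=1
Op 3: inc R2 by 1 -> R2=(0,0,1,0) value=1
Op 4: inc R0 by 2 -> R0=(2,0,0,0) value=2
Op 5: inc R2 by 4 -> R2=(0,0,5,0) value=5
Op 6: inc R2 by 4 -> R2=(0,0,9,0) value=9

Answer: 2 0 0 0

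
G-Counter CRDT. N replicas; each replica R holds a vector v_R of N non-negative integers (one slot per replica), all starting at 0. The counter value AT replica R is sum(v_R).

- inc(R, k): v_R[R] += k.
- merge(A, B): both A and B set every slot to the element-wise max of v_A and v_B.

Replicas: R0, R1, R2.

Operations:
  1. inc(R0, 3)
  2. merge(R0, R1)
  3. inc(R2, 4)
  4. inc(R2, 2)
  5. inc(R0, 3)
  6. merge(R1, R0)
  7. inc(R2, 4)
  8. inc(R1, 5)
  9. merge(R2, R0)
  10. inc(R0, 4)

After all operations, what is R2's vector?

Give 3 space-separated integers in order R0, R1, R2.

Op 1: inc R0 by 3 -> R0=(3,0,0) value=3
Op 2: merge R0<->R1 -> R0=(3,0,0) R1=(3,0,0)
Op 3: inc R2 by 4 -> R2=(0,0,4) value=4
Op 4: inc R2 by 2 -> R2=(0,0,6) value=6
Op 5: inc R0 by 3 -> R0=(6,0,0) value=6
Op 6: merge R1<->R0 -> R1=(6,0,0) R0=(6,0,0)
Op 7: inc R2 by 4 -> R2=(0,0,10) value=10
Op 8: inc R1 by 5 -> R1=(6,5,0) value=11
Op 9: merge R2<->R0 -> R2=(6,0,10) R0=(6,0,10)
Op 10: inc R0 by 4 -> R0=(10,0,10) value=20

Answer: 6 0 10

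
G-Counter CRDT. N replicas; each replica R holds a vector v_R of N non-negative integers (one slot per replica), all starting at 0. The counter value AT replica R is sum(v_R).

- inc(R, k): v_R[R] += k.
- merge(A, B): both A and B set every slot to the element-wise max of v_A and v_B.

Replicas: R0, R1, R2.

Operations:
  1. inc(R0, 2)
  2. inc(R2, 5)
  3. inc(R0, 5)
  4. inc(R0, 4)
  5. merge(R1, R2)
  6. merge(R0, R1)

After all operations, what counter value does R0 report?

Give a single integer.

Op 1: inc R0 by 2 -> R0=(2,0,0) value=2
Op 2: inc R2 by 5 -> R2=(0,0,5) value=5
Op 3: inc R0 by 5 -> R0=(7,0,0) value=7
Op 4: inc R0 by 4 -> R0=(11,0,0) value=11
Op 5: merge R1<->R2 -> R1=(0,0,5) R2=(0,0,5)
Op 6: merge R0<->R1 -> R0=(11,0,5) R1=(11,0,5)

Answer: 16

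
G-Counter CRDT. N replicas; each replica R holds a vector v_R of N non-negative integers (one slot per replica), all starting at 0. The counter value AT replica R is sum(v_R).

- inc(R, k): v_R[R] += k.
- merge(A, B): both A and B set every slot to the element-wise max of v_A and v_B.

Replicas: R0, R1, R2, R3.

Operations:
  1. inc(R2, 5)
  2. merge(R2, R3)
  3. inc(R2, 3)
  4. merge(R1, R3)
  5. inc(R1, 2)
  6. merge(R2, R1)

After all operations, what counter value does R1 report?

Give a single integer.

Answer: 10

Derivation:
Op 1: inc R2 by 5 -> R2=(0,0,5,0) value=5
Op 2: merge R2<->R3 -> R2=(0,0,5,0) R3=(0,0,5,0)
Op 3: inc R2 by 3 -> R2=(0,0,8,0) value=8
Op 4: merge R1<->R3 -> R1=(0,0,5,0) R3=(0,0,5,0)
Op 5: inc R1 by 2 -> R1=(0,2,5,0) value=7
Op 6: merge R2<->R1 -> R2=(0,2,8,0) R1=(0,2,8,0)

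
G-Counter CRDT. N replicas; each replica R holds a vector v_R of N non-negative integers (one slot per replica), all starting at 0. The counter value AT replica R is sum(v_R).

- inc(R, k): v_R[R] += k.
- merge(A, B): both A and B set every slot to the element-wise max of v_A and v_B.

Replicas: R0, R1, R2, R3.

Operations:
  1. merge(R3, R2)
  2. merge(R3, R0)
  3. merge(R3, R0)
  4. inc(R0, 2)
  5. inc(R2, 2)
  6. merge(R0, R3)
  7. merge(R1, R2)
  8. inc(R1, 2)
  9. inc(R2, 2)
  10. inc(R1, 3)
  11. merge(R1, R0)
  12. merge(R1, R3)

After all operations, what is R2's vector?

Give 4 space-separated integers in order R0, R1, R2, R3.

Answer: 0 0 4 0

Derivation:
Op 1: merge R3<->R2 -> R3=(0,0,0,0) R2=(0,0,0,0)
Op 2: merge R3<->R0 -> R3=(0,0,0,0) R0=(0,0,0,0)
Op 3: merge R3<->R0 -> R3=(0,0,0,0) R0=(0,0,0,0)
Op 4: inc R0 by 2 -> R0=(2,0,0,0) value=2
Op 5: inc R2 by 2 -> R2=(0,0,2,0) value=2
Op 6: merge R0<->R3 -> R0=(2,0,0,0) R3=(2,0,0,0)
Op 7: merge R1<->R2 -> R1=(0,0,2,0) R2=(0,0,2,0)
Op 8: inc R1 by 2 -> R1=(0,2,2,0) value=4
Op 9: inc R2 by 2 -> R2=(0,0,4,0) value=4
Op 10: inc R1 by 3 -> R1=(0,5,2,0) value=7
Op 11: merge R1<->R0 -> R1=(2,5,2,0) R0=(2,5,2,0)
Op 12: merge R1<->R3 -> R1=(2,5,2,0) R3=(2,5,2,0)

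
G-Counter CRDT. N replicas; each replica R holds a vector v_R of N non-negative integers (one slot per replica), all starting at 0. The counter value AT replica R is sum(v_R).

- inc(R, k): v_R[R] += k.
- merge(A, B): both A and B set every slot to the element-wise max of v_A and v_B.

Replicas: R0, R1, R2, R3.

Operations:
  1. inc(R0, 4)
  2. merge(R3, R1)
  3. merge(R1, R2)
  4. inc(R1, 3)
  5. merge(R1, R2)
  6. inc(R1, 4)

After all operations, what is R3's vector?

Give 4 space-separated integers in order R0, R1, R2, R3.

Op 1: inc R0 by 4 -> R0=(4,0,0,0) value=4
Op 2: merge R3<->R1 -> R3=(0,0,0,0) R1=(0,0,0,0)
Op 3: merge R1<->R2 -> R1=(0,0,0,0) R2=(0,0,0,0)
Op 4: inc R1 by 3 -> R1=(0,3,0,0) value=3
Op 5: merge R1<->R2 -> R1=(0,3,0,0) R2=(0,3,0,0)
Op 6: inc R1 by 4 -> R1=(0,7,0,0) value=7

Answer: 0 0 0 0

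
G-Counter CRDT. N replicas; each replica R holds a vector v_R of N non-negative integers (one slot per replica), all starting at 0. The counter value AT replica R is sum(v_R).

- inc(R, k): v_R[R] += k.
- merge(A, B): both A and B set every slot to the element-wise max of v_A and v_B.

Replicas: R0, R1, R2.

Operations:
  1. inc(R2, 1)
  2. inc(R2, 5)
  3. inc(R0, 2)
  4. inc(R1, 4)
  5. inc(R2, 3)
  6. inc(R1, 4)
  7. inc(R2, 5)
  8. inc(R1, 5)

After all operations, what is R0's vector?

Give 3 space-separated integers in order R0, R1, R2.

Op 1: inc R2 by 1 -> R2=(0,0,1) value=1
Op 2: inc R2 by 5 -> R2=(0,0,6) value=6
Op 3: inc R0 by 2 -> R0=(2,0,0) value=2
Op 4: inc R1 by 4 -> R1=(0,4,0) value=4
Op 5: inc R2 by 3 -> R2=(0,0,9) value=9
Op 6: inc R1 by 4 -> R1=(0,8,0) value=8
Op 7: inc R2 by 5 -> R2=(0,0,14) value=14
Op 8: inc R1 by 5 -> R1=(0,13,0) value=13

Answer: 2 0 0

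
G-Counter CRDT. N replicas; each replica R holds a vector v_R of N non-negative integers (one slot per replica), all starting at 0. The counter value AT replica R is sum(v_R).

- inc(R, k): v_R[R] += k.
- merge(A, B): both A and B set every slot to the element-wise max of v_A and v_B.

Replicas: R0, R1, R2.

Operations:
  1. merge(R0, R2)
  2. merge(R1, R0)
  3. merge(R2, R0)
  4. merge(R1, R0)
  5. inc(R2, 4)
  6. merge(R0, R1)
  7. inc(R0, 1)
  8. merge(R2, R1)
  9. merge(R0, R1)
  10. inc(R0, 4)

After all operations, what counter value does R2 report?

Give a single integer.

Answer: 4

Derivation:
Op 1: merge R0<->R2 -> R0=(0,0,0) R2=(0,0,0)
Op 2: merge R1<->R0 -> R1=(0,0,0) R0=(0,0,0)
Op 3: merge R2<->R0 -> R2=(0,0,0) R0=(0,0,0)
Op 4: merge R1<->R0 -> R1=(0,0,0) R0=(0,0,0)
Op 5: inc R2 by 4 -> R2=(0,0,4) value=4
Op 6: merge R0<->R1 -> R0=(0,0,0) R1=(0,0,0)
Op 7: inc R0 by 1 -> R0=(1,0,0) value=1
Op 8: merge R2<->R1 -> R2=(0,0,4) R1=(0,0,4)
Op 9: merge R0<->R1 -> R0=(1,0,4) R1=(1,0,4)
Op 10: inc R0 by 4 -> R0=(5,0,4) value=9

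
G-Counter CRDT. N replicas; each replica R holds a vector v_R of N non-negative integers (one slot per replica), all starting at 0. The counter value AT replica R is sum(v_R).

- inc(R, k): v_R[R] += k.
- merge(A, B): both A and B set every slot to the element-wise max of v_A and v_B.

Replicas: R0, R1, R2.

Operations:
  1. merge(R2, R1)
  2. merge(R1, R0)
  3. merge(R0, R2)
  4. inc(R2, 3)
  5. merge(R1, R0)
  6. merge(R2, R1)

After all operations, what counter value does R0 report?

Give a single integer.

Op 1: merge R2<->R1 -> R2=(0,0,0) R1=(0,0,0)
Op 2: merge R1<->R0 -> R1=(0,0,0) R0=(0,0,0)
Op 3: merge R0<->R2 -> R0=(0,0,0) R2=(0,0,0)
Op 4: inc R2 by 3 -> R2=(0,0,3) value=3
Op 5: merge R1<->R0 -> R1=(0,0,0) R0=(0,0,0)
Op 6: merge R2<->R1 -> R2=(0,0,3) R1=(0,0,3)

Answer: 0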